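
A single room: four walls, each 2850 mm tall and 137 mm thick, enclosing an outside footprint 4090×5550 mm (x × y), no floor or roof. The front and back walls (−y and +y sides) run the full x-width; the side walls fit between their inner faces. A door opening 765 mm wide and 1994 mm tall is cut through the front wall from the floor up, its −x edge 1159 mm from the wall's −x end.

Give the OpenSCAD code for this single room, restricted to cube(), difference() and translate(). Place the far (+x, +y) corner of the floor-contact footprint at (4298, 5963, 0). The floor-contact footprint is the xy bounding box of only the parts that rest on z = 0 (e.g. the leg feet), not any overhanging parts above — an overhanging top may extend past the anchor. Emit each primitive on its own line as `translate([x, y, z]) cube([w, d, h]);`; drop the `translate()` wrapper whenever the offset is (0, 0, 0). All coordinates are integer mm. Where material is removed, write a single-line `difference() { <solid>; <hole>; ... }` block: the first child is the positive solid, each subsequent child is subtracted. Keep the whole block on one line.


difference() { translate([208, 413, 0]) cube([4090, 137, 2850]); translate([1367, 413, 0]) cube([765, 137, 1994]); }
translate([208, 5826, 0]) cube([4090, 137, 2850]);
translate([208, 550, 0]) cube([137, 5276, 2850]);
translate([4161, 550, 0]) cube([137, 5276, 2850]);


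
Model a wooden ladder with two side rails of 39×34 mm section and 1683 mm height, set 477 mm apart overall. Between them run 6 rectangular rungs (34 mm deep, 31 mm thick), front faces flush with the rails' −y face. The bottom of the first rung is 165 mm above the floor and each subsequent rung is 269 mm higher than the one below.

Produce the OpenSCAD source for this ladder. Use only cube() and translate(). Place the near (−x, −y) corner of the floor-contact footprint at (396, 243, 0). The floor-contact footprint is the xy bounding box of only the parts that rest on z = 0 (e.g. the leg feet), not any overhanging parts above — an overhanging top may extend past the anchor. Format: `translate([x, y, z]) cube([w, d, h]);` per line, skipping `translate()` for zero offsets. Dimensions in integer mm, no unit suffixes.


translate([396, 243, 0]) cube([39, 34, 1683]);
translate([834, 243, 0]) cube([39, 34, 1683]);
translate([435, 243, 165]) cube([399, 34, 31]);
translate([435, 243, 434]) cube([399, 34, 31]);
translate([435, 243, 703]) cube([399, 34, 31]);
translate([435, 243, 972]) cube([399, 34, 31]);
translate([435, 243, 1241]) cube([399, 34, 31]);
translate([435, 243, 1510]) cube([399, 34, 31]);


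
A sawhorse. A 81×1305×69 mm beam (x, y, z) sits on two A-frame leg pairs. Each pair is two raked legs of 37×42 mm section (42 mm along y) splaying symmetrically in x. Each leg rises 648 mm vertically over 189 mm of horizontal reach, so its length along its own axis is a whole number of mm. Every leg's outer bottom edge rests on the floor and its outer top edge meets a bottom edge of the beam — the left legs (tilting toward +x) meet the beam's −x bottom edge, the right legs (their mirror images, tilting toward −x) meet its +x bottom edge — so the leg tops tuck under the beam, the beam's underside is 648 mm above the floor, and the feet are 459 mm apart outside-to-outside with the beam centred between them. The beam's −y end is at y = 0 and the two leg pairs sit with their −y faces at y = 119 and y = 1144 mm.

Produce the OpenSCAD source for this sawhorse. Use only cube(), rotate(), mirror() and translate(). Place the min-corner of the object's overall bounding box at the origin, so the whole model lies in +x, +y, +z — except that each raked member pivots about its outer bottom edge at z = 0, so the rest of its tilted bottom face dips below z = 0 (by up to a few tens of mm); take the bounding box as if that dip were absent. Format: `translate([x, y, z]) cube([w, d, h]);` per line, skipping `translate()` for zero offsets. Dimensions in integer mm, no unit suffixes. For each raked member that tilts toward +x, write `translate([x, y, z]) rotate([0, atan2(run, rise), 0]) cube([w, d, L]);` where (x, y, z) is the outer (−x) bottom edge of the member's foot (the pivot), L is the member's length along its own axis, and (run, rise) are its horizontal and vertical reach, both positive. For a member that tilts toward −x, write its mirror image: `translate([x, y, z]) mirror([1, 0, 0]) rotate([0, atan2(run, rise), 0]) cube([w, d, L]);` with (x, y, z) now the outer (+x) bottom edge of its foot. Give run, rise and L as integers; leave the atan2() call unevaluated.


translate([189, 0, 648]) cube([81, 1305, 69]);
translate([0, 119, 0]) rotate([0, atan2(189, 648), 0]) cube([37, 42, 675]);
translate([459, 119, 0]) mirror([1, 0, 0]) rotate([0, atan2(189, 648), 0]) cube([37, 42, 675]);
translate([0, 1144, 0]) rotate([0, atan2(189, 648), 0]) cube([37, 42, 675]);
translate([459, 1144, 0]) mirror([1, 0, 0]) rotate([0, atan2(189, 648), 0]) cube([37, 42, 675]);


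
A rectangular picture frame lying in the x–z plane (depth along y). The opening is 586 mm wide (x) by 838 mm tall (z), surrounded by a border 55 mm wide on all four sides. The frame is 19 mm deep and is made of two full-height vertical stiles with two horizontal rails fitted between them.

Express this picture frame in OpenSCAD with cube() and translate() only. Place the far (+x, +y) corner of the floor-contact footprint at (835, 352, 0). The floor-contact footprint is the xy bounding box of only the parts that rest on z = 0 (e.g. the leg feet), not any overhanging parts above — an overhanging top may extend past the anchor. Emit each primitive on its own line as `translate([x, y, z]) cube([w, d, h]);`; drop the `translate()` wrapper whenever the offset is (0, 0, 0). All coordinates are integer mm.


translate([139, 333, 0]) cube([55, 19, 948]);
translate([780, 333, 0]) cube([55, 19, 948]);
translate([194, 333, 0]) cube([586, 19, 55]);
translate([194, 333, 893]) cube([586, 19, 55]);


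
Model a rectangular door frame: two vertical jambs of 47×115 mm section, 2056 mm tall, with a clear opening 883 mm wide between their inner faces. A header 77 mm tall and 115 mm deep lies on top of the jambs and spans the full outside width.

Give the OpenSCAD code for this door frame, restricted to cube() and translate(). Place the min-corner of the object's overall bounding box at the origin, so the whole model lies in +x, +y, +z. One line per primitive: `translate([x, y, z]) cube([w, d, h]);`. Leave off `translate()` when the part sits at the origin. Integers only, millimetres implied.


cube([47, 115, 2056]);
translate([930, 0, 0]) cube([47, 115, 2056]);
translate([0, 0, 2056]) cube([977, 115, 77]);


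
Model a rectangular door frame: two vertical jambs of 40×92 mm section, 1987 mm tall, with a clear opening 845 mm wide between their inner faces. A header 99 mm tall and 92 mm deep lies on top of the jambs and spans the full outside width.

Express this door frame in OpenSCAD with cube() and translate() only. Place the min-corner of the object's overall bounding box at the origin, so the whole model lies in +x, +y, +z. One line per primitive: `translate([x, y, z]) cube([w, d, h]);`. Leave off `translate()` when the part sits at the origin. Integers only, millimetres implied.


cube([40, 92, 1987]);
translate([885, 0, 0]) cube([40, 92, 1987]);
translate([0, 0, 1987]) cube([925, 92, 99]);


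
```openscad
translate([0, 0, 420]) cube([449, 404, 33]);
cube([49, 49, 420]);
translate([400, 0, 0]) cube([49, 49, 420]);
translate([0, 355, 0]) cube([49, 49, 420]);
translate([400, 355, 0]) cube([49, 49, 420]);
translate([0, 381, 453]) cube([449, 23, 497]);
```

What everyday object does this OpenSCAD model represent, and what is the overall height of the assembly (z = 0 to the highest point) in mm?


A chair. The overall height is 950 mm.

A slab on four corner posts with a tall panel at the back — a chair. The seat slab sits at z = 420 with thickness 33, and the 497 mm backrest starts at the seat top, so the overall height is 420 + 33 + 497 = 950 mm.


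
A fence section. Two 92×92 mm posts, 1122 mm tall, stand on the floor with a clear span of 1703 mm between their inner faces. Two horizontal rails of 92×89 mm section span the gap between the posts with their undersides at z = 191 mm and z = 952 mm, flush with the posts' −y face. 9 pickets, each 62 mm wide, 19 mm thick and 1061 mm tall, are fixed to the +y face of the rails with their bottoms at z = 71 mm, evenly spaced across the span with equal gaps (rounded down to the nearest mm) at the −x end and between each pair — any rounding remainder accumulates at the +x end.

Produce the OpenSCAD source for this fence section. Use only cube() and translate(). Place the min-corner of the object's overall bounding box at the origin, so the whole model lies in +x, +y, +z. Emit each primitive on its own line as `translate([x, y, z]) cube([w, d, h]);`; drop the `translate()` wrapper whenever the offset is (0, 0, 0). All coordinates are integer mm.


cube([92, 92, 1122]);
translate([1795, 0, 0]) cube([92, 92, 1122]);
translate([92, 0, 191]) cube([1703, 92, 89]);
translate([92, 0, 952]) cube([1703, 92, 89]);
translate([206, 92, 71]) cube([62, 19, 1061]);
translate([382, 92, 71]) cube([62, 19, 1061]);
translate([558, 92, 71]) cube([62, 19, 1061]);
translate([734, 92, 71]) cube([62, 19, 1061]);
translate([910, 92, 71]) cube([62, 19, 1061]);
translate([1086, 92, 71]) cube([62, 19, 1061]);
translate([1262, 92, 71]) cube([62, 19, 1061]);
translate([1438, 92, 71]) cube([62, 19, 1061]);
translate([1614, 92, 71]) cube([62, 19, 1061]);


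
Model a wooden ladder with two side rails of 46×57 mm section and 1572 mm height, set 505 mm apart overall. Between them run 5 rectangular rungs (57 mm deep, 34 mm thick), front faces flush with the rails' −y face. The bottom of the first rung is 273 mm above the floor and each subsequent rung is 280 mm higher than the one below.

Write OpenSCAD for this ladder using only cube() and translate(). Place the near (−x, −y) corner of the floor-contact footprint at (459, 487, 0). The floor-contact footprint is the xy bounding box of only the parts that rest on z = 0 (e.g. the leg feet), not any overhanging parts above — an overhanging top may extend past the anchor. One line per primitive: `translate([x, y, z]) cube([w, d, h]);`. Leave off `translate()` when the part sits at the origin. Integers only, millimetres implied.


translate([459, 487, 0]) cube([46, 57, 1572]);
translate([918, 487, 0]) cube([46, 57, 1572]);
translate([505, 487, 273]) cube([413, 57, 34]);
translate([505, 487, 553]) cube([413, 57, 34]);
translate([505, 487, 833]) cube([413, 57, 34]);
translate([505, 487, 1113]) cube([413, 57, 34]);
translate([505, 487, 1393]) cube([413, 57, 34]);


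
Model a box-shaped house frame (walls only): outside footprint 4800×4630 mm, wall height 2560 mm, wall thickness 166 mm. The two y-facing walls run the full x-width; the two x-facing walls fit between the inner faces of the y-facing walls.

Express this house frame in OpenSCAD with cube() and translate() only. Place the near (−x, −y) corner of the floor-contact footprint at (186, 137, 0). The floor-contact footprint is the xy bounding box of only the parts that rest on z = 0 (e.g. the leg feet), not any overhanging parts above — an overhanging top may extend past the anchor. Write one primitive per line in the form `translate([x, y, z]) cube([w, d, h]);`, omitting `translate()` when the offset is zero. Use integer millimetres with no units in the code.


translate([186, 137, 0]) cube([4800, 166, 2560]);
translate([186, 4601, 0]) cube([4800, 166, 2560]);
translate([186, 303, 0]) cube([166, 4298, 2560]);
translate([4820, 303, 0]) cube([166, 4298, 2560]);


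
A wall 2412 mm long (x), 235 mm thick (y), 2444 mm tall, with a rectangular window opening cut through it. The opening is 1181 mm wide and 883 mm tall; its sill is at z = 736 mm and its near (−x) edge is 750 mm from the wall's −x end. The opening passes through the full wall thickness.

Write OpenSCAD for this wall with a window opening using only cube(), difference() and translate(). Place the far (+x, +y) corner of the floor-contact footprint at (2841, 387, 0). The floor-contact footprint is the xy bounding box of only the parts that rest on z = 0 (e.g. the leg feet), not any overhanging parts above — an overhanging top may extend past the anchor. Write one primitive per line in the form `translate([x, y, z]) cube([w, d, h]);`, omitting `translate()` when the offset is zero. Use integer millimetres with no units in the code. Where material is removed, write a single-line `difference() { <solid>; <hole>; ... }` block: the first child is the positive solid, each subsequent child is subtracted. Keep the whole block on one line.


difference() { translate([429, 152, 0]) cube([2412, 235, 2444]); translate([1179, 152, 736]) cube([1181, 235, 883]); }


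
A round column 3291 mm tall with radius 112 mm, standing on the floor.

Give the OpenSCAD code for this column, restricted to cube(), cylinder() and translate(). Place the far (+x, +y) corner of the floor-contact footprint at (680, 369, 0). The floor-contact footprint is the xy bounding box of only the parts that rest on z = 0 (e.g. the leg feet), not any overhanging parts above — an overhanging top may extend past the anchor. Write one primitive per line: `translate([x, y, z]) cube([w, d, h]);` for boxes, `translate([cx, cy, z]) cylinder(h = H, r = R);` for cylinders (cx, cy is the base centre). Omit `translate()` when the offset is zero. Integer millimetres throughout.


translate([568, 257, 0]) cylinder(h = 3291, r = 112);


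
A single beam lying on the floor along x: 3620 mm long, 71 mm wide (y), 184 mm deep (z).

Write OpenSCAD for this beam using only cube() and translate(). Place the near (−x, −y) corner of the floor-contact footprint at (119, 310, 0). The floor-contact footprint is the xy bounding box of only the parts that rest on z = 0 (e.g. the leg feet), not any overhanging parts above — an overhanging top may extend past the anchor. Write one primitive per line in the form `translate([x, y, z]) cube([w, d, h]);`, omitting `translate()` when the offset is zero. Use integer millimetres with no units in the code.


translate([119, 310, 0]) cube([3620, 71, 184]);


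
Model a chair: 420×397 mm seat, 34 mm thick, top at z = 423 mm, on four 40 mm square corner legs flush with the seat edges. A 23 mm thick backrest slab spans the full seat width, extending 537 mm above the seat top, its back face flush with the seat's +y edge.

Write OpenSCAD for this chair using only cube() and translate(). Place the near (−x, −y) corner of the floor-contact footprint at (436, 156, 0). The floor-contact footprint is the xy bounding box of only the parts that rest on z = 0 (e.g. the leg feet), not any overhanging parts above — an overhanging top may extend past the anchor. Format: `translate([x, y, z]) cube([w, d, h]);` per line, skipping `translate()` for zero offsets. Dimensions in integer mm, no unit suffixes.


translate([436, 156, 389]) cube([420, 397, 34]);
translate([436, 156, 0]) cube([40, 40, 389]);
translate([816, 156, 0]) cube([40, 40, 389]);
translate([436, 513, 0]) cube([40, 40, 389]);
translate([816, 513, 0]) cube([40, 40, 389]);
translate([436, 530, 423]) cube([420, 23, 537]);


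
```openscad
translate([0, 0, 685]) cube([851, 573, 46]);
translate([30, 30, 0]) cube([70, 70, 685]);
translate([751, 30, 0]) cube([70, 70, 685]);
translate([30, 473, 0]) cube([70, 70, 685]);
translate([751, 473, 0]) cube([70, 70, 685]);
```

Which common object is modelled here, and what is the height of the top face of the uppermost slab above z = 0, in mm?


A table. The table height is 731 mm.

A 851×573×46 slab sits at z = 685 on four 70 mm square posts — a table. The top surface is at 685 + 46 = 731 mm.


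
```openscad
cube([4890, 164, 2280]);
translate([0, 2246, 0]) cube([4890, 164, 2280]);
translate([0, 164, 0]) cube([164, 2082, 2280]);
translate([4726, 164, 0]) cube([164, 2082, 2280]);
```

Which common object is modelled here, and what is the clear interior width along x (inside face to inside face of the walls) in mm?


A house (or room) frame. The interior width is 4562 mm.

Four 2280 mm walls enclosing a rectangle with no floor or roof — a room or house frame. Outside width is 4890 mm and wall thickness is 164 mm, so the interior width is 4890 − 2 × 164 = 4562 mm.


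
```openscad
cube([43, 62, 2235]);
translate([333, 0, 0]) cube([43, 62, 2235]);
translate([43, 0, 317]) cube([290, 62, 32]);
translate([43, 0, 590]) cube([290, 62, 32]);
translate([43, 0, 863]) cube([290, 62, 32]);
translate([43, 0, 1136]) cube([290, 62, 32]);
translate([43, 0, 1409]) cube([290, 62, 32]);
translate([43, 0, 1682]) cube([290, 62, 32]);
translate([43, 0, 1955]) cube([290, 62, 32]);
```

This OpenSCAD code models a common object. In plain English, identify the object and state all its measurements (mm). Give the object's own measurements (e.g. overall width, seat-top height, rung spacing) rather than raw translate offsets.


A straight ladder. Two 43×62 mm vertical rails, 2235 mm tall, stand 376 mm apart (outside-to-outside) with their front faces coplanar on the −y side. 7 rungs, each 62 mm deep and 32 mm tall, span between the inner faces of the rails, front faces flush with the rails. The lowest rung's underside is at z = 317 mm and rungs are spaced 273 mm apart (underside to underside).


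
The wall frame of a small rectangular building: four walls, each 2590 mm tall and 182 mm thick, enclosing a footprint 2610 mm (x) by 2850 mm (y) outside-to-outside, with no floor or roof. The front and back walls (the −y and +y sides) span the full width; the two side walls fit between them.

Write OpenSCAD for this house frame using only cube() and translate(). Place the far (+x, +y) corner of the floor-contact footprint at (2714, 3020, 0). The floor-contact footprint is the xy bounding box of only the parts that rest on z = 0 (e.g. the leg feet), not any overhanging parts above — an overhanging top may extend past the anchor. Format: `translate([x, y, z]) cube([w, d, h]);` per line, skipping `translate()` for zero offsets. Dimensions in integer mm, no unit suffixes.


translate([104, 170, 0]) cube([2610, 182, 2590]);
translate([104, 2838, 0]) cube([2610, 182, 2590]);
translate([104, 352, 0]) cube([182, 2486, 2590]);
translate([2532, 352, 0]) cube([182, 2486, 2590]);


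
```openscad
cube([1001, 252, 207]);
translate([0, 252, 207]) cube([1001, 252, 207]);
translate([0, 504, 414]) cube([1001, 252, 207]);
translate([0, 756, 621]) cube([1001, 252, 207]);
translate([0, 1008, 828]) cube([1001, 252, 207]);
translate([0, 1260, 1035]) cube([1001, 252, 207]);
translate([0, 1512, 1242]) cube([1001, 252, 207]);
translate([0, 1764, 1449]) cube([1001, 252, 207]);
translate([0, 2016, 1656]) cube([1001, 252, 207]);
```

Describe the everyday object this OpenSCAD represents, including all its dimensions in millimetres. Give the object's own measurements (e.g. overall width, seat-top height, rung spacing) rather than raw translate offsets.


A straight staircase of 9 solid steps. Each step is 1001 mm wide (x), 252 mm deep (y, the going) and 207 mm tall (the rise). The first step rests on the floor; each subsequent step sits one going further in +y and one rise higher in +z, directly behind and above the previous step with no overlap.


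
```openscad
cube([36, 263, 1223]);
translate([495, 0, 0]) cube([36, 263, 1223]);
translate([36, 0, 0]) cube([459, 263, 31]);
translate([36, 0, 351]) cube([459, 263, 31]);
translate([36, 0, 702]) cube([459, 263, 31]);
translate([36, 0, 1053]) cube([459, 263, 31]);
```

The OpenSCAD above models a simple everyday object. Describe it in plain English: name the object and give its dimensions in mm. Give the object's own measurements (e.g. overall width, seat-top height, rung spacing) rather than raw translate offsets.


An open bookshelf. Two side panels, each 36 mm thick, 263 mm deep and 1223 mm tall, stand 531 mm apart (outside-to-outside). Between them sit 4 shelves, each 31 mm thick and 263 mm deep, spanning the full gap between the sides. The bottom shelf rests on the floor (its underside at z = 0) and the clear gap between one shelf's top and the next shelf's underside is 320 mm.


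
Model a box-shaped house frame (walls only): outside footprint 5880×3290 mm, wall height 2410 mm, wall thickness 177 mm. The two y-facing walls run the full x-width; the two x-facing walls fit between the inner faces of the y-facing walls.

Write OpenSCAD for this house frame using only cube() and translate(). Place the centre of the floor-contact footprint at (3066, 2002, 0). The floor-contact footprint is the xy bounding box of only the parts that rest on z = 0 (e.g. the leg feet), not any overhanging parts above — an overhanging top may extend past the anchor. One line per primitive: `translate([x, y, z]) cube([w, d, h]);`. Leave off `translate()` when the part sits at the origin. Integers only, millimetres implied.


translate([126, 357, 0]) cube([5880, 177, 2410]);
translate([126, 3470, 0]) cube([5880, 177, 2410]);
translate([126, 534, 0]) cube([177, 2936, 2410]);
translate([5829, 534, 0]) cube([177, 2936, 2410]);


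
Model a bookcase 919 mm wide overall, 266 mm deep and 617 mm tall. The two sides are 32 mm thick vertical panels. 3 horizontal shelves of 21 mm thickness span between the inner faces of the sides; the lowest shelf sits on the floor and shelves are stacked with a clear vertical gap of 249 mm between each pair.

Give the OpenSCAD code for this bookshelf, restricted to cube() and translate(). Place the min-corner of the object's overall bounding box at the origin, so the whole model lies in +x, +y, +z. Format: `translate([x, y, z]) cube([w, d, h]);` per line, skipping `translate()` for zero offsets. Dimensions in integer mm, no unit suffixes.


cube([32, 266, 617]);
translate([887, 0, 0]) cube([32, 266, 617]);
translate([32, 0, 0]) cube([855, 266, 21]);
translate([32, 0, 270]) cube([855, 266, 21]);
translate([32, 0, 540]) cube([855, 266, 21]);


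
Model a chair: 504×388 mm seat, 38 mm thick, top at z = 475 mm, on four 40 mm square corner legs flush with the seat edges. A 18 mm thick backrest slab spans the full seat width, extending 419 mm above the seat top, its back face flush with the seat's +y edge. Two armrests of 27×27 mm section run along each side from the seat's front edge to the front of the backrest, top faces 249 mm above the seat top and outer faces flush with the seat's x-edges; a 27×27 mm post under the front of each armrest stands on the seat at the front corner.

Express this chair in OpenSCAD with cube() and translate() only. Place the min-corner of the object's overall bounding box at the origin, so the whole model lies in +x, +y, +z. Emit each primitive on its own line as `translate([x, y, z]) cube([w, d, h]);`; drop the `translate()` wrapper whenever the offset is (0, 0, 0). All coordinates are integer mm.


translate([0, 0, 437]) cube([504, 388, 38]);
cube([40, 40, 437]);
translate([464, 0, 0]) cube([40, 40, 437]);
translate([0, 348, 0]) cube([40, 40, 437]);
translate([464, 348, 0]) cube([40, 40, 437]);
translate([0, 370, 475]) cube([504, 18, 419]);
translate([0, 0, 697]) cube([27, 370, 27]);
translate([477, 0, 697]) cube([27, 370, 27]);
translate([0, 0, 475]) cube([27, 27, 222]);
translate([477, 0, 475]) cube([27, 27, 222]);


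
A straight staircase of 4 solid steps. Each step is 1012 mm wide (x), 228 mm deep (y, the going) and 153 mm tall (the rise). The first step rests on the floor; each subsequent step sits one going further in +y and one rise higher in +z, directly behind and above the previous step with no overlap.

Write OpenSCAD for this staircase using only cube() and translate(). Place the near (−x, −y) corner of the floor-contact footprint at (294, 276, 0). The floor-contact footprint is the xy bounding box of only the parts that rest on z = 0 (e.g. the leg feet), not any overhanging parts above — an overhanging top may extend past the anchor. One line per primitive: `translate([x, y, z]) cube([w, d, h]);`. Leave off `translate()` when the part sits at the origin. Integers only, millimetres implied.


translate([294, 276, 0]) cube([1012, 228, 153]);
translate([294, 504, 153]) cube([1012, 228, 153]);
translate([294, 732, 306]) cube([1012, 228, 153]);
translate([294, 960, 459]) cube([1012, 228, 153]);


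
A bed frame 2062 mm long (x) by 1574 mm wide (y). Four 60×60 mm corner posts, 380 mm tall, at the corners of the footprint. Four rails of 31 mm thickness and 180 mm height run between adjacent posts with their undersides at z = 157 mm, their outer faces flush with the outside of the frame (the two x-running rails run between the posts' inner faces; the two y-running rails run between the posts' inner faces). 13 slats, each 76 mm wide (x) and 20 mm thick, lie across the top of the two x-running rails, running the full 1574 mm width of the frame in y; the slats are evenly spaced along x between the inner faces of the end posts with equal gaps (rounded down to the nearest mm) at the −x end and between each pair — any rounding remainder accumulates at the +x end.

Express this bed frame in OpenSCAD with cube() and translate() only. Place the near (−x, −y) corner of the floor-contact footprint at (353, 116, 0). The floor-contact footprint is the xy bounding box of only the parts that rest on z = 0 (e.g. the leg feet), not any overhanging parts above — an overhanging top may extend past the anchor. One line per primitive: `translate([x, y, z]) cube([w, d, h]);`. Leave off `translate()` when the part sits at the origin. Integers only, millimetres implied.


// slat z = rail_z + rail_h = 157 + 180 = 337
// slat gap = ⌊(1942 − 13·76) / 14⌋ = 68
translate([353, 116, 0]) cube([60, 60, 380]);
translate([353, 1630, 0]) cube([60, 60, 380]);
translate([2355, 116, 0]) cube([60, 60, 380]);
translate([2355, 1630, 0]) cube([60, 60, 380]);
translate([413, 116, 157]) cube([1942, 31, 180]);
translate([413, 1659, 157]) cube([1942, 31, 180]);
translate([353, 176, 157]) cube([31, 1454, 180]);
translate([2384, 176, 157]) cube([31, 1454, 180]);
translate([481, 116, 337]) cube([76, 1574, 20]);
translate([625, 116, 337]) cube([76, 1574, 20]);
translate([769, 116, 337]) cube([76, 1574, 20]);
translate([913, 116, 337]) cube([76, 1574, 20]);
translate([1057, 116, 337]) cube([76, 1574, 20]);
translate([1201, 116, 337]) cube([76, 1574, 20]);
translate([1345, 116, 337]) cube([76, 1574, 20]);
translate([1489, 116, 337]) cube([76, 1574, 20]);
translate([1633, 116, 337]) cube([76, 1574, 20]);
translate([1777, 116, 337]) cube([76, 1574, 20]);
translate([1921, 116, 337]) cube([76, 1574, 20]);
translate([2065, 116, 337]) cube([76, 1574, 20]);
translate([2209, 116, 337]) cube([76, 1574, 20]);


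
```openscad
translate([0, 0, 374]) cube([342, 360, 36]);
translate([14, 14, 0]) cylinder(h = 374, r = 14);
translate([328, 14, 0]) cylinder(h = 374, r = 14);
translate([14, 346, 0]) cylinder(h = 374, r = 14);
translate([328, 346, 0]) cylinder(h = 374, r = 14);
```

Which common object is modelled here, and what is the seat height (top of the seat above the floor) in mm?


A stool. The seat height is 410 mm.

A 342×360×36 slab at z = 374 on four corner cylinders — a stool. The seat top is 374 + 36 = 410 mm.


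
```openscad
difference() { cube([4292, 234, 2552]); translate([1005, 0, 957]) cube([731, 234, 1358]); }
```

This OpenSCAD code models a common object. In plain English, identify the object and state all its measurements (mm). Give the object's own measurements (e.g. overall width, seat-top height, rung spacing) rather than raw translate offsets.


A wall 4292 mm long (x), 234 mm thick (y), 2552 mm tall, with a rectangular window opening cut through it. The opening is 731 mm wide and 1358 mm tall; its sill is at z = 957 mm and its near (−x) edge is 1005 mm from the wall's −x end. The opening passes through the full wall thickness.


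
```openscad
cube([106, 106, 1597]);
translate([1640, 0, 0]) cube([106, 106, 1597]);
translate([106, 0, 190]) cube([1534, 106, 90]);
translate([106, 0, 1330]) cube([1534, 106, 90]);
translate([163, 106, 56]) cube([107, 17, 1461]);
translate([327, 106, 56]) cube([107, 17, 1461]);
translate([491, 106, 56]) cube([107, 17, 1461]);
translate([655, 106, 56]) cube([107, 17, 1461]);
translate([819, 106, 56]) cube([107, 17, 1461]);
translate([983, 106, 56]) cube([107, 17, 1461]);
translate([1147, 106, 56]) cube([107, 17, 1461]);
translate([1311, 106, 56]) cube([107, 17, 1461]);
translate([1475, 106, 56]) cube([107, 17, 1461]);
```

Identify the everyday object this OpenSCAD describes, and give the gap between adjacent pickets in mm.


A fence section. The picket gap is 57 mm.

Two posts, two rails, 9 pickets — a fence section. Span 1534 mm holds 9 pickets of 107 mm with 10 equal gaps: ⌊(1534 − 9·107) / 10⌋ = 57 mm.


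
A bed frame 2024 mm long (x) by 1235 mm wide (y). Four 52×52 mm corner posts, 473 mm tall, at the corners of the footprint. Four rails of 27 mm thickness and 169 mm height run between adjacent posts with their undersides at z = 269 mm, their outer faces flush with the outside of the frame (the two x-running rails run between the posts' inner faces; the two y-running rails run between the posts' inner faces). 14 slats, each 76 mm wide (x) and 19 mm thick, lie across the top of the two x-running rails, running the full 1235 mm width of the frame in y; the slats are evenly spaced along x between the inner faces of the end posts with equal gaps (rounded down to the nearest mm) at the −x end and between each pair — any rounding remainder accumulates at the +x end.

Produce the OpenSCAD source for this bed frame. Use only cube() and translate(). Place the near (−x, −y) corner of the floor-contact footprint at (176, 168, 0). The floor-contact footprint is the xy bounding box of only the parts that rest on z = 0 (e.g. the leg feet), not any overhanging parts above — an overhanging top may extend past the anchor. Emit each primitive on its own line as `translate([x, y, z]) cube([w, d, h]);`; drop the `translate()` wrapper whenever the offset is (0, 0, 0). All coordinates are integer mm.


translate([176, 168, 0]) cube([52, 52, 473]);
translate([176, 1351, 0]) cube([52, 52, 473]);
translate([2148, 168, 0]) cube([52, 52, 473]);
translate([2148, 1351, 0]) cube([52, 52, 473]);
translate([228, 168, 269]) cube([1920, 27, 169]);
translate([228, 1376, 269]) cube([1920, 27, 169]);
translate([176, 220, 269]) cube([27, 1131, 169]);
translate([2173, 220, 269]) cube([27, 1131, 169]);
translate([285, 168, 438]) cube([76, 1235, 19]);
translate([418, 168, 438]) cube([76, 1235, 19]);
translate([551, 168, 438]) cube([76, 1235, 19]);
translate([684, 168, 438]) cube([76, 1235, 19]);
translate([817, 168, 438]) cube([76, 1235, 19]);
translate([950, 168, 438]) cube([76, 1235, 19]);
translate([1083, 168, 438]) cube([76, 1235, 19]);
translate([1216, 168, 438]) cube([76, 1235, 19]);
translate([1349, 168, 438]) cube([76, 1235, 19]);
translate([1482, 168, 438]) cube([76, 1235, 19]);
translate([1615, 168, 438]) cube([76, 1235, 19]);
translate([1748, 168, 438]) cube([76, 1235, 19]);
translate([1881, 168, 438]) cube([76, 1235, 19]);
translate([2014, 168, 438]) cube([76, 1235, 19]);


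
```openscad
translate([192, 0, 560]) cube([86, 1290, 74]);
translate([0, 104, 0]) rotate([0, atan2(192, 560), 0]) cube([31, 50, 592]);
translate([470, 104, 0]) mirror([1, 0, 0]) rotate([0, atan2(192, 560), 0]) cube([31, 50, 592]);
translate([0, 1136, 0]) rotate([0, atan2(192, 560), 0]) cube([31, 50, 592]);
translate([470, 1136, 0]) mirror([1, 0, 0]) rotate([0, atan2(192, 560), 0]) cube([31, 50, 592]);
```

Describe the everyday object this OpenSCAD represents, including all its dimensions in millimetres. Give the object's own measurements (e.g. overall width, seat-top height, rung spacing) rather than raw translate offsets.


A sawhorse. A 86×1290×74 mm beam (x, y, z) sits on two A-frame leg pairs. Each pair is two raked legs of 31×50 mm section (50 mm along y) splaying symmetrically in x. Each leg rises 560 mm vertically over 192 mm of horizontal reach and is 592 mm long along its own axis. Every leg's outer bottom edge rests on the floor and its outer top edge meets a bottom edge of the beam — the left legs (tilting toward +x) meet the beam's −x bottom edge, the right legs (their mirror images, tilting toward −x) meet its +x bottom edge — so the leg tops tuck under the beam, the beam's underside is 560 mm above the floor, and the feet are 470 mm apart outside-to-outside with the beam centred between them. The two leg pairs are set in 104 mm from either end of the beam.


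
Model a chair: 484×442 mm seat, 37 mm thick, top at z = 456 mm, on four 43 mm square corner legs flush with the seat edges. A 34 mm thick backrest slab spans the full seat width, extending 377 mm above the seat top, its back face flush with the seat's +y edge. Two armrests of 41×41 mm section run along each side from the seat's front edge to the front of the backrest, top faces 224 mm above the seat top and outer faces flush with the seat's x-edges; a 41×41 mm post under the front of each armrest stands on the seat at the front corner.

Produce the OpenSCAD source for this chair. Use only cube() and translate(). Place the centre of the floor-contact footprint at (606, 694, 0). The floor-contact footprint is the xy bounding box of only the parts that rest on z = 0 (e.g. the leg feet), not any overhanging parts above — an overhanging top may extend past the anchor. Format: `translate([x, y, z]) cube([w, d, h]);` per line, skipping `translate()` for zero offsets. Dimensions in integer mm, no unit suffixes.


// leg_h = 456 - 37 = 419
// arm post h = 224 - 41 = 183
translate([364, 473, 419]) cube([484, 442, 37]);
translate([364, 473, 0]) cube([43, 43, 419]);
translate([805, 473, 0]) cube([43, 43, 419]);
translate([364, 872, 0]) cube([43, 43, 419]);
translate([805, 872, 0]) cube([43, 43, 419]);
translate([364, 881, 456]) cube([484, 34, 377]);
translate([364, 473, 639]) cube([41, 408, 41]);
translate([807, 473, 639]) cube([41, 408, 41]);
translate([364, 473, 456]) cube([41, 41, 183]);
translate([807, 473, 456]) cube([41, 41, 183]);


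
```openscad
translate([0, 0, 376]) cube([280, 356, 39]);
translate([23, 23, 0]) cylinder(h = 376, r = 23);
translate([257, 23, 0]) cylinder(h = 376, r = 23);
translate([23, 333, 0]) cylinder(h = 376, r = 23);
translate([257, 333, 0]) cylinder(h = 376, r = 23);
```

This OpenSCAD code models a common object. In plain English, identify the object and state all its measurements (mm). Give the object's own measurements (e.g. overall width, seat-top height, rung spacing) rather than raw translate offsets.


A simple wooden stool: a rectangular seat 280 mm (x) by 356 mm (y), 39 mm thick, top face at z = 415 mm, on four round legs, each 46 mm in diameter. The legs rest on z = 0, each leg's axis is inset half a diameter from the nearest pair of seat edges (so the leg's bounding box is flush with the corner).


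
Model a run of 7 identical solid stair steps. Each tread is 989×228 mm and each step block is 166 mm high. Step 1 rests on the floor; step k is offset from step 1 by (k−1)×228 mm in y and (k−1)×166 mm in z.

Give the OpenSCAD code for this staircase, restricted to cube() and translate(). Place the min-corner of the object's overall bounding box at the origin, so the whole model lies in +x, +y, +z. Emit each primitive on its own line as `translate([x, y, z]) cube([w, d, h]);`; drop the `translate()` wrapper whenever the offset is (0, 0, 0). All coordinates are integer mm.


cube([989, 228, 166]);
translate([0, 228, 166]) cube([989, 228, 166]);
translate([0, 456, 332]) cube([989, 228, 166]);
translate([0, 684, 498]) cube([989, 228, 166]);
translate([0, 912, 664]) cube([989, 228, 166]);
translate([0, 1140, 830]) cube([989, 228, 166]);
translate([0, 1368, 996]) cube([989, 228, 166]);


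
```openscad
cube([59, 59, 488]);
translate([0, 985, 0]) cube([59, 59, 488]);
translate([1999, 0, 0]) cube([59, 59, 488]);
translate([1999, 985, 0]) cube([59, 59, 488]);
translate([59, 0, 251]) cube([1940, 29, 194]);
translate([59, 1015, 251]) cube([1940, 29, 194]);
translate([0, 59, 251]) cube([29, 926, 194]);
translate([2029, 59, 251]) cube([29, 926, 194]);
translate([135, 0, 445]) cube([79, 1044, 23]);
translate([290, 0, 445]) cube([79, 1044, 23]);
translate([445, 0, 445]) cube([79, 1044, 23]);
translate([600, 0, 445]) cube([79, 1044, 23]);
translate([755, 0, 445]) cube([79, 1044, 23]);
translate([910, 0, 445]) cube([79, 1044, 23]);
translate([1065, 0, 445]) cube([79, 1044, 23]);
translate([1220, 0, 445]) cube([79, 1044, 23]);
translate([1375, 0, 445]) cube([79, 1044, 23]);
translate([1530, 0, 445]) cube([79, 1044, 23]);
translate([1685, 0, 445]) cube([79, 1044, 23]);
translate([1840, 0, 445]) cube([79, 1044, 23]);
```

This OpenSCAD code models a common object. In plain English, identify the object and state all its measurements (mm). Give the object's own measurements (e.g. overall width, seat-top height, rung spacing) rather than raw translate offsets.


A bed frame 2058 mm long (x) by 1044 mm wide (y). Four 59×59 mm corner posts, 488 mm tall, at the corners of the footprint. Four rails of 29 mm thickness and 194 mm height run between adjacent posts with their undersides at z = 251 mm, their outer faces flush with the outside of the frame (the two x-running rails run between the posts' inner faces; the two y-running rails run between the posts' inner faces). 12 slats, each 79 mm wide (x) and 23 mm thick, lie across the top of the two x-running rails, running the full 1044 mm width of the frame in y; along x they sit between the end posts with a 76 mm gap after the −x posts and between neighbouring slats, leaving 80 mm before the +x posts.


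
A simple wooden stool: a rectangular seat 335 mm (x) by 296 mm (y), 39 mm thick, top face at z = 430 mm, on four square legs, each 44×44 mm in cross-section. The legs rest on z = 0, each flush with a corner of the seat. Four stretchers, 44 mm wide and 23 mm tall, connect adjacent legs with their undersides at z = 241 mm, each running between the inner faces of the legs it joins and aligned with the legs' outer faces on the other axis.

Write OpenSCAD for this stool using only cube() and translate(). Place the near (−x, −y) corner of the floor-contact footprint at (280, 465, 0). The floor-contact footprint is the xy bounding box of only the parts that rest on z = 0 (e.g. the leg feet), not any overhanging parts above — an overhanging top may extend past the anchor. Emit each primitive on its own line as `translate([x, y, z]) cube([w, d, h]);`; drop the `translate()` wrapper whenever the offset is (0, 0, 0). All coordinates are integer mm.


translate([280, 465, 391]) cube([335, 296, 39]);
translate([280, 465, 0]) cube([44, 44, 391]);
translate([571, 465, 0]) cube([44, 44, 391]);
translate([280, 717, 0]) cube([44, 44, 391]);
translate([571, 717, 0]) cube([44, 44, 391]);
translate([324, 465, 241]) cube([247, 44, 23]);
translate([324, 717, 241]) cube([247, 44, 23]);
translate([280, 509, 241]) cube([44, 208, 23]);
translate([571, 509, 241]) cube([44, 208, 23]);


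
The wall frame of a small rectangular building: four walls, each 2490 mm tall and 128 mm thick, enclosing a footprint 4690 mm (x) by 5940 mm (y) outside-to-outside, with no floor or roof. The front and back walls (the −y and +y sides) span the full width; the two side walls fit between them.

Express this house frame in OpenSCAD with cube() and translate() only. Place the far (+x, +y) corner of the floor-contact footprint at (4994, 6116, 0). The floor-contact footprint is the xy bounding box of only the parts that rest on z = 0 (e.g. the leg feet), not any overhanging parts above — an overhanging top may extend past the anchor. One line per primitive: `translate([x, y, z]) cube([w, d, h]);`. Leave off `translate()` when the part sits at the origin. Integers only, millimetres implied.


translate([304, 176, 0]) cube([4690, 128, 2490]);
translate([304, 5988, 0]) cube([4690, 128, 2490]);
translate([304, 304, 0]) cube([128, 5684, 2490]);
translate([4866, 304, 0]) cube([128, 5684, 2490]);
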